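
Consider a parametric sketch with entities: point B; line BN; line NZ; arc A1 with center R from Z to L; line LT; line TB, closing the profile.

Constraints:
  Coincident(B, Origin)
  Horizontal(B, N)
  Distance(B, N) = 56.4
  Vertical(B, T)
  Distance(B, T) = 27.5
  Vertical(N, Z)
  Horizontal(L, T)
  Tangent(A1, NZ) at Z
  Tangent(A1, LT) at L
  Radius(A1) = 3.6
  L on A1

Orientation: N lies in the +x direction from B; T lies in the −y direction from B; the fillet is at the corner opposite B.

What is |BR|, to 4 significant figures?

57.96

B is at the origin; BN is horizontal with |BN| = 56.4 and N on the +x side, so N = (56.40, 0.000). B and T share the same x with |BT| = 27.5 and T on the −y side, so T = (0.000, -27.50). The virtual corner opposite B is at (56.40, -27.50). The tangent condition forces RZ to be normal to NZ and tangency of A1 to LT means the radius RL is perpendicular to LT, with radius 3.6, so the center R sits 3.6 in from both sides at R = (52.80, -23.90). Then |BR| = |R − B| = 57.96.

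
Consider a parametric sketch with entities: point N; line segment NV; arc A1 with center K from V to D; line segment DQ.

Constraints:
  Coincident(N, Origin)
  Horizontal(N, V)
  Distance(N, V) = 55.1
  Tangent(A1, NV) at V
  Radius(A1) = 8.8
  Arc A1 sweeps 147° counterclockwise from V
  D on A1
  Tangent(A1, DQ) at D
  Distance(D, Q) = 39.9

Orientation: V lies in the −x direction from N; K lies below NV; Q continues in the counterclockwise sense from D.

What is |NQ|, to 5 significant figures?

46.215

N is at the origin; N and V share the same y with |NV| = 55.1 and V on the −x side, so V = (-55.100, 0.0000). Since A1 is tangent to NV there, KV ⟂ NV, so K = V + (0, -8.8) = (-55.100, -8.8000). On A1, V sits at bearing 90° from K; a 147° counterclockwise sweep puts D at bearing 237°, so D = K + 8.8·(cos 237°, sin 237°) = (-59.893, -16.180). Tangency of A1 to DQ means the radius KD is perpendicular to DQ, so DQ runs along (−sin 237°, cos 237°); with |DQ| = 39.9, Q = (-26.430, -37.911). Then |NQ| = |Q − N| = 46.215.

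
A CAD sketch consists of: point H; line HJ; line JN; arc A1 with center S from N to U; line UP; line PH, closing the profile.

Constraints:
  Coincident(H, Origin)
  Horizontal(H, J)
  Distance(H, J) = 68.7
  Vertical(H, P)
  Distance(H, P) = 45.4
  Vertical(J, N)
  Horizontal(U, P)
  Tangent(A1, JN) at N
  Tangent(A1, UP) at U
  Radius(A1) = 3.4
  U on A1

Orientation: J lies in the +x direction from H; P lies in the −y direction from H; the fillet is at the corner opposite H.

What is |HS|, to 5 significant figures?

77.641

H is at the origin; H and J share the same y with |HJ| = 68.7 and J on the +x side, so J = (68.700, 0.0000). H and P share the same x with |HP| = 45.4 and P on the −y side, so P = (0.0000, -45.400). The virtual corner opposite H is at (68.700, -45.400). Tangency of A1 to JN means the radius SN is perpendicular to JN and A1 meets UP tangentially, so SU is at right angles to UP, with radius 3.4, so the center S sits 3.4 in from both sides at S = (65.300, -42.000). Then |HS| = |S − H| = 77.641.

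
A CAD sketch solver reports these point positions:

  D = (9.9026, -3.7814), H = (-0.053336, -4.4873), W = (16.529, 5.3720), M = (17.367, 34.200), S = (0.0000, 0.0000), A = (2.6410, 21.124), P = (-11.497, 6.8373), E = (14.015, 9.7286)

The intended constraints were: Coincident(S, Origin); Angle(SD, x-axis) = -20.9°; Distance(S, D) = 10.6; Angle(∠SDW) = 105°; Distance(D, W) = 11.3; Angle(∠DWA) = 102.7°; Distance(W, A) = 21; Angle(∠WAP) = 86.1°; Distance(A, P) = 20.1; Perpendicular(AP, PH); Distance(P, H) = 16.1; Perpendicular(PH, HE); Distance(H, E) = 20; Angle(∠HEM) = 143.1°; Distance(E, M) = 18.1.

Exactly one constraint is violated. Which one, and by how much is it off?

Distance(E, M) = 18.1 — off by 6.60.

S = (0.00, 0.00) ✓; SD at -20.90° ✓; |SD| = 10.60 ✓; ∠SDW = 105.0° ✓; |DW| = 11.30 ✓; ∠DWA = 102.7° ✓; |WA| = 21.00 ✓; ∠WAP = 86.10° ✓; |AP| = 20.10 ✓; ∠(AP, PH) = 90.00° ✓; |PH| = 16.10 ✓; ∠(PH, HE) = 90.00° ✓; |HE| = 20.00 ✓; ∠HEM = 143.1° ✓; |EM| = 24.70 ✗.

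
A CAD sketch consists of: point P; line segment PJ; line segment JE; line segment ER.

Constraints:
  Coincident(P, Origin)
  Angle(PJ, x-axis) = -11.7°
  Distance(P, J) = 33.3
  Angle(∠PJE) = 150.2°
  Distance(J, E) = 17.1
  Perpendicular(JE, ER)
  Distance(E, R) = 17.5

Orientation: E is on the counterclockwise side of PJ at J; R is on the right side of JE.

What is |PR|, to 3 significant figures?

57.2

P is at the origin; PJ runs at -11.7° with length 33.3, so J = 33.3·(cos -11.7°, sin -11.7°) = (32.6, -6.75). ∠PJE = 150.2°, so JE runs at -11.7° + (180° − 150.2°) = 18.1° from the x-axis; with |JE| = 17.1, E = J + 17.1·(cos 18.1°, sin 18.1°) = (48.9, -1.44). JE ⟂ ER; with |ER| = 17.5 on the right of JE, R = E + 17.5·(0.311, -0.951) = (54.3, -18.1). Then |PR| = |R − P| = 57.2.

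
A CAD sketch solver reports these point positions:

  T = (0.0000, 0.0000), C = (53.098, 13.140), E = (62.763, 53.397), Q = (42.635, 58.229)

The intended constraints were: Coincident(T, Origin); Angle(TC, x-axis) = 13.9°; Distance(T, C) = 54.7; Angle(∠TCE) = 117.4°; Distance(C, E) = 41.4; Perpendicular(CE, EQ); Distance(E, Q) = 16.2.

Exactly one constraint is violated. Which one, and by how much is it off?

Distance(E, Q) = 16.2 — off by 4.50.

T = (0.00, 0.00) ✓; TC at 13.90° ✓; |TC| = 54.70 ✓; ∠TCE = 117.4° ✓; |CE| = 41.40 ✓; ∠(CE, EQ) = 90.00° ✓; |EQ| = 20.70 ✗.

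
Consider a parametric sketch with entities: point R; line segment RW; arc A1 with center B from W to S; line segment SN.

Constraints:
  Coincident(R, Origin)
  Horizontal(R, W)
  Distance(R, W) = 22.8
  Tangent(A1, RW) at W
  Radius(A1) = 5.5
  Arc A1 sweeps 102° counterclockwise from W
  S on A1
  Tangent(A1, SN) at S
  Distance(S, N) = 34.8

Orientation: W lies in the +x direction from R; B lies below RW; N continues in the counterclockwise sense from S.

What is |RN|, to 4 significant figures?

47.57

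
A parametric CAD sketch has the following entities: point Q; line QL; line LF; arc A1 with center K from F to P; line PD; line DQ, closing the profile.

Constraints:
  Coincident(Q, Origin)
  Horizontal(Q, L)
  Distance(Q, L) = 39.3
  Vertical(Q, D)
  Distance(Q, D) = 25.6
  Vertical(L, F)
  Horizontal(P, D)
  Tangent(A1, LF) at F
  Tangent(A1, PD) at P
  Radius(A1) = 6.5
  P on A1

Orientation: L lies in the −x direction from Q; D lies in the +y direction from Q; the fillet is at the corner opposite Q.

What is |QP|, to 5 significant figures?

41.608

The virtual corner opposite Q is at (-39.300, 25.600). Since A1 is tangent to LF there, KF ⟂ LF and since A1 is tangent to PD there, KP ⟂ PD, with radius 6.5, so the center K sits 6.5 in from both sides at K = (-32.800, 19.100). That places the tangent points at F = (-39.300, 19.100) on LF and P = (-32.800, 25.600) on PD. Then |QP| = |P − Q| = 41.608.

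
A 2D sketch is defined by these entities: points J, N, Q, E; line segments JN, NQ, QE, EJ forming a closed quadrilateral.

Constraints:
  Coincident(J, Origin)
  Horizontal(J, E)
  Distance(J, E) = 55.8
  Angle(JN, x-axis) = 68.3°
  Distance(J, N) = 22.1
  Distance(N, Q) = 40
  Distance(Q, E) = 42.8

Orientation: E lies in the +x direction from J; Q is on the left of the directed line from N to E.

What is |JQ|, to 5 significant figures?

59.013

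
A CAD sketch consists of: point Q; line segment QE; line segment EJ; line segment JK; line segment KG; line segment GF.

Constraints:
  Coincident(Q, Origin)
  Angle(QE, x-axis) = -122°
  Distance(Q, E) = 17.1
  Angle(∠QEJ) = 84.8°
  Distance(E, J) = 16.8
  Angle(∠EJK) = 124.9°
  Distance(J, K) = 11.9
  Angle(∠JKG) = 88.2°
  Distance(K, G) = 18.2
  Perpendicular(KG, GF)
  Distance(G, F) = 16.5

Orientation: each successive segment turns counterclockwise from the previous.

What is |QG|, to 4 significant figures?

7.317

Q is at the origin; QE runs at -122.0° with length 17.1, so E = (-9.062, -14.50). ∠QEJ = 84.8° gives EJ at -26.80° from the x-axis; with |EJ| = 16.8, J = (5.934, -22.08). ∠EJK = 124.9° gives JK at 28.30° from the x-axis; with |JK| = 11.9, K = (16.41, -16.43). ∠JKG = 88.2° gives KG at 120.1° from the x-axis; with |KG| = 18.2, G = (7.284, -0.6890). Then |QG| = |G − Q| = 7.317.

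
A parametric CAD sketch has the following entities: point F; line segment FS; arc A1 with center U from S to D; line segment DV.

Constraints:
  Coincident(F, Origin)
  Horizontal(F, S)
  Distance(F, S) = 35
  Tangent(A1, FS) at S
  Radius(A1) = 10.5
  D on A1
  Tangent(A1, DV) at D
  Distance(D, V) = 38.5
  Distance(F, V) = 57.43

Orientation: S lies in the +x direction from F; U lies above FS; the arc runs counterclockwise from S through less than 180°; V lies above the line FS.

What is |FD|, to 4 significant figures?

46.96

F is at the origin; FS is horizontal with |FS| = 35.0 and S on the +x side, so S = (35.00, 0.000). Tangency of A1 to FS means the radius US is perpendicular to FS, so U = S + (0, 10.5) = (35.00, 10.50). Since UD ⟂ DV (tangency), |UV| = √(10.5² + 38.5²) = 39.91 regardless of where D sits on A1. So V lies on both circle(F, 57.43) and circle(U, 39.91); the above-FS intersection is V = (28.48, 49.87). D is the foot of the tangent from V: D = (44.54, 14.88).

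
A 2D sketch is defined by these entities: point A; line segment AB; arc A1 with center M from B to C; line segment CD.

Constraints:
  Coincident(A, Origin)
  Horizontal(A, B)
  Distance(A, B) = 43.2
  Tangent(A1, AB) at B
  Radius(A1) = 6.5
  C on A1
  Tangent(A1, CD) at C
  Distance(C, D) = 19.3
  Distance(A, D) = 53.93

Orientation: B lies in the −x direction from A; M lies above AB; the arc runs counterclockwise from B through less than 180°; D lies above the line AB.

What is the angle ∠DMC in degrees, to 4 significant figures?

71.39°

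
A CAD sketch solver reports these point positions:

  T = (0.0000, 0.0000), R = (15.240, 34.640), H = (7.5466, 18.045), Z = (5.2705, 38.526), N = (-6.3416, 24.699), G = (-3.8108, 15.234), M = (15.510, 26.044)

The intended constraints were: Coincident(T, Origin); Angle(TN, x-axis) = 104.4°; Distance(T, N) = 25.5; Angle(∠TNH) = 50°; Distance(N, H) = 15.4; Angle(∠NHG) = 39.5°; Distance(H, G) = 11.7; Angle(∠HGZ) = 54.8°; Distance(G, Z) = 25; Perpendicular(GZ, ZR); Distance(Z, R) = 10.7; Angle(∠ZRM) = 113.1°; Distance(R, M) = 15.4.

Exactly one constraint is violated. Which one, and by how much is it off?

Distance(R, M) = 15.4 — off by 6.80.

T = (0.00, 0.00) ✓; TN at 104.4° ✓; |TN| = 25.50 ✓; ∠TNH = 50.00° ✓; |NH| = 15.40 ✓; ∠NHG = 39.50° ✓; |HG| = 11.70 ✓; ∠HGZ = 54.80° ✓; |GZ| = 25.00 ✓; ∠(GZ, ZR) = 90.00° ✓; |ZR| = 10.70 ✓; ∠ZRM = 113.1° ✓; |RM| = 8.600 ✗.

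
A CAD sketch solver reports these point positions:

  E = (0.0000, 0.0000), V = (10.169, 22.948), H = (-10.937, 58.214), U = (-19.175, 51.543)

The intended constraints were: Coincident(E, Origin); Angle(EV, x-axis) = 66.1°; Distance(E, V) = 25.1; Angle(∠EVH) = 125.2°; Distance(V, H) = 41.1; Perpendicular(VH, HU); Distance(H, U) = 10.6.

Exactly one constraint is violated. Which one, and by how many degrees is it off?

Perpendicular(VH, HU) — off by 8.10°.

E = (0.00, 0.00) ✓; EV at 66.10° ✓; |EV| = 25.10 ✓; ∠EVH = 125.2° ✓; |VH| = 41.10 ✓; ∠(VH, HU) = 98.10° ✗; |HU| = 10.60 ✓.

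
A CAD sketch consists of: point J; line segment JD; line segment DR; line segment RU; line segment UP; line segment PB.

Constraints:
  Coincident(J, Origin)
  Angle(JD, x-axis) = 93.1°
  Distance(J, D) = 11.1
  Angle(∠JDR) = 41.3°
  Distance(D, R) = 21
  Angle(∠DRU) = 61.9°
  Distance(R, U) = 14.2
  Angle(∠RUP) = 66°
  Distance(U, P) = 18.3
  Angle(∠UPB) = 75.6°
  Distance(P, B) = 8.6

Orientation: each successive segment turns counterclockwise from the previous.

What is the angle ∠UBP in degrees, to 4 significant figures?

77.13°

∠RUP = 66.0° gives UP at 103.9° from the x-axis; with |UP| = 18.3, P = (-4.003, 9.855). ∠UPB = 75.6° gives PB at -151.7° from the x-axis; with |PB| = 8.6, B = (-11.58, 5.778). Then cos ∠UBP = BU·BP / (|BU||BP|), giving 77.13°.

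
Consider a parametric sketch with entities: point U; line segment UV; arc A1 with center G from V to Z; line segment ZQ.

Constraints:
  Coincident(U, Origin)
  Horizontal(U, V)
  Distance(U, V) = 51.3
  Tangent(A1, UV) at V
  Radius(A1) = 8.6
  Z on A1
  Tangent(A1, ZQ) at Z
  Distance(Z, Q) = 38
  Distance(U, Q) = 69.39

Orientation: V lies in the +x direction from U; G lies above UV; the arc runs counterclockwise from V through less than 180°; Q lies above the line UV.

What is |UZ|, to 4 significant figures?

60.59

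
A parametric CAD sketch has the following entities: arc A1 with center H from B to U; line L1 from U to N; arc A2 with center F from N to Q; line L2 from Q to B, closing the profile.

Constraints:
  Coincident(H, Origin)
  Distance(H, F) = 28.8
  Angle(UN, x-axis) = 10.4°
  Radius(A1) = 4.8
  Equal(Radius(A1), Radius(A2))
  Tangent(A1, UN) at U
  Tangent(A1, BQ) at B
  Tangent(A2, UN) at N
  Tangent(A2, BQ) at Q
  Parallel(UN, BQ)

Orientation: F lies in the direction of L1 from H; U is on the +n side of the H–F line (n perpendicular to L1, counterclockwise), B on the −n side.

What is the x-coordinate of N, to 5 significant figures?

27.460

The slot axis is L1's direction at 10.4°, so u = (cos 10.4°, sin 10.4°) = (0.98357, 0.18052) and n = (−sin 10.4°, cos 10.4°) = (-0.18052, 0.98357). H is at the origin and F lies 28.8 along u from H, so F = 28.8·u = (28.327, 5.1990). Tangency of A1 to both parallel lines with radius 4.8 puts U and B at H ± 4.8·n: U = (-0.86649, 4.7211), B = (0.86649, -4.7211). Equal radii place N and Q the same way about F: N = F + 4.8·n = (27.460, 9.9201), Q = F − 4.8·n = (29.193, 0.47781). So N.x = 27.460.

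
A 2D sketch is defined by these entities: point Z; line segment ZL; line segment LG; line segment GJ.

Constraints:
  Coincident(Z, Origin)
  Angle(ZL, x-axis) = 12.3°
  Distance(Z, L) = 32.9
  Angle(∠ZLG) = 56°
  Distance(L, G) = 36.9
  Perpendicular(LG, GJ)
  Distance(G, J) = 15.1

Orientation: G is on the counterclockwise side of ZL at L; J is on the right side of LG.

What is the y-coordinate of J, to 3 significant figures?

43.4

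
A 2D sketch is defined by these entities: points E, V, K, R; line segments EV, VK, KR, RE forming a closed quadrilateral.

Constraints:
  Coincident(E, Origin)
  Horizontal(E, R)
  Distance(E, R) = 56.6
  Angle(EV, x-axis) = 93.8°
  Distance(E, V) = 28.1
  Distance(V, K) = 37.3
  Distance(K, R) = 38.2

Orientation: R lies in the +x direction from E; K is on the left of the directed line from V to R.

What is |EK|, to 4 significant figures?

47.40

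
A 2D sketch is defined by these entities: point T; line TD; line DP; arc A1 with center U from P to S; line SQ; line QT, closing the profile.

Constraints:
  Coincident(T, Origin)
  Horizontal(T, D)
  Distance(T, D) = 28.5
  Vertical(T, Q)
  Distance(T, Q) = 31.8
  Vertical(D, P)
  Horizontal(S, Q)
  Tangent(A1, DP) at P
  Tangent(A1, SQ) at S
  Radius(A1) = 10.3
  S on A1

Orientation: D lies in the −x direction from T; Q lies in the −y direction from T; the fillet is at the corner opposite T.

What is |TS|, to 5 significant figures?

36.640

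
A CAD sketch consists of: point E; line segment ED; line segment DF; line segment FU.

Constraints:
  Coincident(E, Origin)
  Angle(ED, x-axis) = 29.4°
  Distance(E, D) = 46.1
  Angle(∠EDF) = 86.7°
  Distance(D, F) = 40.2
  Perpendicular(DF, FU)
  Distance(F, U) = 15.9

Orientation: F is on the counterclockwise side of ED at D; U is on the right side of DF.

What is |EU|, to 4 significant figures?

72.42

E is at the origin; ED runs at 29.4° with length 46.1, so D = 46.1·(cos 29.4°, sin 29.4°) = (40.16, 22.63). ∠EDF = 86.7°, so DF runs at 29.4° + (180° − 86.7°) = 122.7° from the x-axis; with |DF| = 40.2, F = D + 40.2·(cos 122.7°, sin 122.7°) = (18.45, 56.46). The perpendicularity gives FU at right angles to DF; with |FU| = 15.9 on the right of DF, U = F + 15.9·(0.8415, 0.5402) = (31.83, 65.05). Then |EU| = |U − E| = 72.42.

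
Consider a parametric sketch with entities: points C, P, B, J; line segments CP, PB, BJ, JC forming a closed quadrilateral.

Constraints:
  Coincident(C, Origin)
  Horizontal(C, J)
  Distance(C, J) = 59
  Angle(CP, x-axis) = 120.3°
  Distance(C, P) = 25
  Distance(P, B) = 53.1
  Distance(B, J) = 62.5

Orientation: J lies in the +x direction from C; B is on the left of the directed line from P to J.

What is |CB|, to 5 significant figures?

61.889

Checks: |PB| = 53.10 ✓; |BJ| = 62.50 ✓.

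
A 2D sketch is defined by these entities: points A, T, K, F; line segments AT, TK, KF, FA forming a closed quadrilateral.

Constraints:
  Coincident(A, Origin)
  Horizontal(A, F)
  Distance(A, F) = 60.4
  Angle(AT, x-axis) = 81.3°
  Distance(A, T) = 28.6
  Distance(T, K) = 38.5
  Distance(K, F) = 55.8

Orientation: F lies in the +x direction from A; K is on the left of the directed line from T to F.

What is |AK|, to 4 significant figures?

61.75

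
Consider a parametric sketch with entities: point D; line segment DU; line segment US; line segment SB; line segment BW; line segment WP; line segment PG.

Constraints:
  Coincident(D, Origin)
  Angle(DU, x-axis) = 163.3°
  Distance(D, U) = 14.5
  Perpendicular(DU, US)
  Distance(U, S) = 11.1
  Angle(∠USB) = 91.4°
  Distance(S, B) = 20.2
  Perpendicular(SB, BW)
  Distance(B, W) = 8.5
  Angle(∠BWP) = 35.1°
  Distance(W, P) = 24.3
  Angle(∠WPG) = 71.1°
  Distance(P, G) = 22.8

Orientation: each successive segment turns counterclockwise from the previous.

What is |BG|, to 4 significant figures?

19.43

D is at the origin; DU runs at 163.3° with length 14.5, so U = (-13.89, 4.167). DU is perpendicular to US, so US runs at -106.7°; with |US| = 11.1, S = (-17.08, -6.465). ∠USB = 91.4° gives SB at -18.10° from the x-axis; with |SB| = 20.2, B = (2.122, -12.74). SB ⟂ BW, so BW runs at 71.90°; with |BW| = 8.5, W = (4.763, -4.661). ∠BWP = 35.1° gives WP at -143.2° from the x-axis; with |WP| = 24.3, P = (-14.69, -19.22). ∠WPG = 71.1° gives PG at -34.30° from the x-axis; with |PG| = 22.8, G = (4.140, -32.07). Then |BG| = |G − B| = 19.43.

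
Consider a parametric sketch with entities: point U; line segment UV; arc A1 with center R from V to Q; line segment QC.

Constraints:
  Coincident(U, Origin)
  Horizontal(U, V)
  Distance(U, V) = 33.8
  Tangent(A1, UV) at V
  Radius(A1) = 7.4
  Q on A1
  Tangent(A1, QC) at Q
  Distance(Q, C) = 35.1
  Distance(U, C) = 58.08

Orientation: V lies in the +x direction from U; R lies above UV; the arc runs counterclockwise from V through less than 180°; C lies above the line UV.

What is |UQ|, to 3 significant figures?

41.9

U is at the origin; U and V share the same y with |UV| = 33.8 and V on the +x side, so V = (33.8, 0.00). Since A1 is tangent to UV there, RV ⟂ UV, so R = V + (0, 7.4) = (33.8, 7.40). Since RQ ⟂ QC (tangency), |RC| = √(7.4² + 35.1²) = 35.9 regardless of where Q sits on A1. So C lies on both circle(U, 58.08) and circle(R, 35.9); the above-UV intersection is C = (39.2, 42.9). Q is the foot of the tangent from C: Q = (41.2, 7.82).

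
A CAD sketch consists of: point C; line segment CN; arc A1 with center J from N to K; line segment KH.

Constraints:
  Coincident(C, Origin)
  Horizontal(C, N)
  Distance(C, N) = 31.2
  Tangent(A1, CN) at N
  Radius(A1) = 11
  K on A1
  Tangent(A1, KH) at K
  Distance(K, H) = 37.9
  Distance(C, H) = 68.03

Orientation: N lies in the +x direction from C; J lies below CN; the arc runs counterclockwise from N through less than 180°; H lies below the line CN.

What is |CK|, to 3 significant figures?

30.2

Checks: C.y = 0.00, N.y = 0.00 ✓; |JK| = 11.00 ✓; ∠(JK, KH) = 90.00° ✓; |KH| = 37.90 ✓; |CH| = 68.03 ✓.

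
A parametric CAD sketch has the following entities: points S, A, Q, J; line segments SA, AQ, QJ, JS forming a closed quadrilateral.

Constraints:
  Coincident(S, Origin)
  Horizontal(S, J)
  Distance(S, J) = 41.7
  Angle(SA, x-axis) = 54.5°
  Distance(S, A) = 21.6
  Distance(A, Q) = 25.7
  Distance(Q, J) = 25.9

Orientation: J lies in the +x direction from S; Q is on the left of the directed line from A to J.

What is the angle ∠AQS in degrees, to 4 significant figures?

16.67°

Checks: |AQ| = 25.70 ✓; |QJ| = 25.90 ✓.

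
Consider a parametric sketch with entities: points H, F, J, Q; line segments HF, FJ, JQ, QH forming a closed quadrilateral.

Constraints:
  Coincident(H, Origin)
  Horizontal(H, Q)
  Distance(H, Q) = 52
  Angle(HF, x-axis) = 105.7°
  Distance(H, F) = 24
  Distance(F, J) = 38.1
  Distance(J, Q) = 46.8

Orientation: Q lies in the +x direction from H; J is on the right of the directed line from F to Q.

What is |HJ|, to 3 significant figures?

14.3

Checks: |FJ| = 38.10 ✓; |JQ| = 46.80 ✓.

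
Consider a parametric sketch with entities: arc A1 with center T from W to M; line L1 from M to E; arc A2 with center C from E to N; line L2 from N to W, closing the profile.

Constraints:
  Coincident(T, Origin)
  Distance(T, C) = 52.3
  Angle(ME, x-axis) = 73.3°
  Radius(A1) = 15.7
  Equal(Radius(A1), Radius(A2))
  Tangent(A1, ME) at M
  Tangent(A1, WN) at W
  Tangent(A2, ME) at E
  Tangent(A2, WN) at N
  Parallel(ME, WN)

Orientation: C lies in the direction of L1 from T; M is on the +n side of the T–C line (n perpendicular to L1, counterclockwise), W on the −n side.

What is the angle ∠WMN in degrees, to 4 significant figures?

59.02°

Tangency of A1 to both parallel lines with radius 15.7 puts M and W at T ± 15.7·n: M = (-15.04, 4.512), W = (15.04, -4.512). Equal radii place E and N the same way about C: E = C + 15.7·n = (-0.008858, 54.61), N = C − 15.7·n = (30.07, 45.58). Then cos ∠WMN = MW·MN / (|MW||MN|), giving 59.02°.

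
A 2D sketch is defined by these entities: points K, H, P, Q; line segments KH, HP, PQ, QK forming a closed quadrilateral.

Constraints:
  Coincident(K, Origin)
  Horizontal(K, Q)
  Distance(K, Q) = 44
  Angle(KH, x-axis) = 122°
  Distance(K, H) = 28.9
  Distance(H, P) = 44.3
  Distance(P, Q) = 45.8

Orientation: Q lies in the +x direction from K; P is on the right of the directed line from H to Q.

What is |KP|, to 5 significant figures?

16.609

Checks: |HP| = 44.30 ✓; |PQ| = 45.80 ✓.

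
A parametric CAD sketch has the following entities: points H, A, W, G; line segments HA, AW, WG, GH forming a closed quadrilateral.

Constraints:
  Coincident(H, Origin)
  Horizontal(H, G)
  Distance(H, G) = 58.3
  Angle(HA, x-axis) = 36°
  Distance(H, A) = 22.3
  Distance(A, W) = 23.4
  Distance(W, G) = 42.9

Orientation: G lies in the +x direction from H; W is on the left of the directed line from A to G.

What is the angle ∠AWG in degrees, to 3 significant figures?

72.7°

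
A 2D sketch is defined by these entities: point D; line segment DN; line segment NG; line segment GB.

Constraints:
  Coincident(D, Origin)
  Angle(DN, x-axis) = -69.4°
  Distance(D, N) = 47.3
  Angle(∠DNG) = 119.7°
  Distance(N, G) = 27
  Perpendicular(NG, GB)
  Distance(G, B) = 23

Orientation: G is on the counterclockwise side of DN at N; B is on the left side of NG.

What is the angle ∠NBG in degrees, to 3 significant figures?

49.6°

∠DNG = 119.7°, so NG runs at -69.4° + (180° − 119.7°) = -9.10° from the x-axis; with |NG| = 27.0, G = N + 27.0·(cos -9.10°, sin -9.10°) = (43.3, -48.5). NG is perpendicular to GB; with |GB| = 23.0 on the left of NG, B = G + 23.0·(0.158, 0.987) = (46.9, -25.8). Then cos ∠NBG = BN·BG / (|BN||BG|), giving 49.6°.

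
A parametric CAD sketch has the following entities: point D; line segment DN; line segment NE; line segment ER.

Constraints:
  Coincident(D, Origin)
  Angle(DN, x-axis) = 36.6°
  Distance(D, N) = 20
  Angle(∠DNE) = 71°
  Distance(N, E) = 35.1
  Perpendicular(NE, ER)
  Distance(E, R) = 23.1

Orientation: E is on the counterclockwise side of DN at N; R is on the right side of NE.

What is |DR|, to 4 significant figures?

50.82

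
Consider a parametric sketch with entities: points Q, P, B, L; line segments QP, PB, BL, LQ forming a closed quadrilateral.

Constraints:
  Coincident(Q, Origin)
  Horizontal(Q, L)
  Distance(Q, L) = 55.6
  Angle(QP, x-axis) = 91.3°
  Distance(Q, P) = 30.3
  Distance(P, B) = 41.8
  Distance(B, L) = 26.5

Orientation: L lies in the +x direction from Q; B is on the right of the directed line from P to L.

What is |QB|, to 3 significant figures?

29.1

Checks: |PB| = 41.80 ✓; |BL| = 26.50 ✓.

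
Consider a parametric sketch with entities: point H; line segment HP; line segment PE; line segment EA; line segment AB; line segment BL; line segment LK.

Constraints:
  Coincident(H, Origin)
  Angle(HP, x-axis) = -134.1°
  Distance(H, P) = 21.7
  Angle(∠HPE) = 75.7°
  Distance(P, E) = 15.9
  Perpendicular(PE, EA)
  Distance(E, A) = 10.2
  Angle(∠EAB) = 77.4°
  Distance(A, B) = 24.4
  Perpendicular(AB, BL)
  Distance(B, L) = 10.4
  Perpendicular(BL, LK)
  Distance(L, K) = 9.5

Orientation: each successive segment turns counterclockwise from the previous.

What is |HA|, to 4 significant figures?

15.11

H is at the origin; HP runs at -134.1° with length 21.7, so P = (-15.10, -15.58). ∠HPE = 75.7° gives PE at -29.80° from the x-axis; with |PE| = 15.9, E = (-1.304, -23.49). The perpendicularity gives EA at right angles to PE, so EA runs at 60.20°; with |EA| = 10.2, A = (3.765, -14.63). Then |HA| = |A − H| = 15.11.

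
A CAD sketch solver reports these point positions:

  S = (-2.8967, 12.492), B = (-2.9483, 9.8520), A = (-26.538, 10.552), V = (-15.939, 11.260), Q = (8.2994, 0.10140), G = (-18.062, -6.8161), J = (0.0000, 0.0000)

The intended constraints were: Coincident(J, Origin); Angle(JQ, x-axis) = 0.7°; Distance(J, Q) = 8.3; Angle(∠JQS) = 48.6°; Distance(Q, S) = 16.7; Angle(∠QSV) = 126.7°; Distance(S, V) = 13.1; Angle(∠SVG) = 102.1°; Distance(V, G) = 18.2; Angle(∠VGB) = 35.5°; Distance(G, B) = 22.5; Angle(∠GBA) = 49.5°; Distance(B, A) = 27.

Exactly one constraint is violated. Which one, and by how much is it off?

Distance(B, A) = 27 — off by 3.40.

J = (0.00, 0.00) ✓; JQ at 0.7000° ✓; |JQ| = 8.300 ✓; ∠JQS = 48.60° ✓; |QS| = 16.70 ✓; ∠QSV = 126.7° ✓; |SV| = 13.10 ✓; ∠SVG = 102.1° ✓; |VG| = 18.20 ✓; ∠VGB = 35.50° ✓; |GB| = 22.50 ✓; ∠GBA = 49.50° ✓; |BA| = 23.60 ✗.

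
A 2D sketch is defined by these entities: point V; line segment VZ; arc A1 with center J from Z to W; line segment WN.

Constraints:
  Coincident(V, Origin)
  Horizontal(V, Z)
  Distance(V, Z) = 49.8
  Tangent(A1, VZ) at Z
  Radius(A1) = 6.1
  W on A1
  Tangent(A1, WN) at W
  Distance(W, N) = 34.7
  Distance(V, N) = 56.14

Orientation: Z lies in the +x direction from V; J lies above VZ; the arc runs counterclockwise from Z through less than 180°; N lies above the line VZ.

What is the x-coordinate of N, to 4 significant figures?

39.58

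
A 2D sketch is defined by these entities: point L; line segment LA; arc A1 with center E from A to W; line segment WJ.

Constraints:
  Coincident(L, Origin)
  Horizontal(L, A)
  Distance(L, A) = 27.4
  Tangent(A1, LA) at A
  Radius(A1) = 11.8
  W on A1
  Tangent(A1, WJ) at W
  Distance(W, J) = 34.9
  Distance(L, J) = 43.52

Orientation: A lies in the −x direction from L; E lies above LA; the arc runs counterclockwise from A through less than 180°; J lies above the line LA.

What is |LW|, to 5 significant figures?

18.295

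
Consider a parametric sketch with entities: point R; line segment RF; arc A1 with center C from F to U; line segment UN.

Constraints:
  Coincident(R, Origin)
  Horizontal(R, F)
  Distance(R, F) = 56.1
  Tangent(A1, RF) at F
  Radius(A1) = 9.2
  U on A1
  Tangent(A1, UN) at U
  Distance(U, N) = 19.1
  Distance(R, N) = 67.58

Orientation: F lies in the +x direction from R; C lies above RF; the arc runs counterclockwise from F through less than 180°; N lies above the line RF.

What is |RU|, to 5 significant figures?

66.029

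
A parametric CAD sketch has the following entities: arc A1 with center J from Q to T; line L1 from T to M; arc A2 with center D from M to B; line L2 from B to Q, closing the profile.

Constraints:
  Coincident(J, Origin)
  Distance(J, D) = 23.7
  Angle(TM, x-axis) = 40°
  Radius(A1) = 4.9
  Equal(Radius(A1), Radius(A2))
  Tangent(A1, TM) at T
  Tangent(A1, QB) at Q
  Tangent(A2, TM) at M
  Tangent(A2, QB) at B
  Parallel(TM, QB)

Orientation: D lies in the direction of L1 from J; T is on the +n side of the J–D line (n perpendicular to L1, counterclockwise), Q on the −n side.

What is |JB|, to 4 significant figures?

24.20

The slot axis is L1's direction at 40.0°, so u = (cos 40.0°, sin 40.0°) = (0.7660, 0.6428) and n = (−sin 40.0°, cos 40.0°) = (-0.6428, 0.7660). J is at the origin and D lies 23.7 along u from J, so D = 23.7·u = (18.16, 15.23). Tangency of A1 to both parallel lines with radius 4.9 puts T and Q at J ± 4.9·n: T = (-3.150, 3.754), Q = (3.150, -3.754). Equal radii place M and B the same way about D: M = D + 4.9·n = (15.01, 18.99), B = D − 4.9·n = (21.30, 11.48). Then |JB| = |B − J| = 24.20.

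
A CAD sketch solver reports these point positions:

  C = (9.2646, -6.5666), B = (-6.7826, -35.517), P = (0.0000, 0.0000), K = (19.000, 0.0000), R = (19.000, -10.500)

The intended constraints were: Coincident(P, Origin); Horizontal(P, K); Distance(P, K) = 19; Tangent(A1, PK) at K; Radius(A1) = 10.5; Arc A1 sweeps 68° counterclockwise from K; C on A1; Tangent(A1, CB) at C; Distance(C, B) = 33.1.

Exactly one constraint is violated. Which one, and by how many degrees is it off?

Tangent(A1, CB) at C — off by 7.00°.

P = (0.00, 0.00) ✓; P.y = 0.00, K.y = 0.00 ✓; |PK| = 19.00 ✓; ∠(RK, KP) = 90.00° ✓; |RK| = 10.50 ✓; bearing(R→C) − bearing(R→K) = 68.00° ✓; |RC| = 10.50 ✓; ∠(RC, CB) = 97.00° ✗; |CB| = 33.10 ✓.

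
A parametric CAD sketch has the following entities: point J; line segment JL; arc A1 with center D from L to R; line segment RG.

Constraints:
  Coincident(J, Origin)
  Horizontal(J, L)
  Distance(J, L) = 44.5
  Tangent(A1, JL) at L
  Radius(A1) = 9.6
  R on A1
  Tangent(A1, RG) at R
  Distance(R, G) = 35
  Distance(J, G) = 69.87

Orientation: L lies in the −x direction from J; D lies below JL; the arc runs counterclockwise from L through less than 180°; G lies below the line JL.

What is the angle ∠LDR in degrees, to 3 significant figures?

90.7°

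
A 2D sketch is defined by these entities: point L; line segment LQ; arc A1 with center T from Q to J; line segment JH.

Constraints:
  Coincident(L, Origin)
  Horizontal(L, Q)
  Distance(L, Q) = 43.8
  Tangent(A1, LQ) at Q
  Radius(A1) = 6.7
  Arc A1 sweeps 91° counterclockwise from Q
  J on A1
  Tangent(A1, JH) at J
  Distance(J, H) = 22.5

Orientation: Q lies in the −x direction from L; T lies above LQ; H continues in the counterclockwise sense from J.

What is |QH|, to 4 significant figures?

29.98

L is at the origin; L and Q share the same y with |LQ| = 43.8 and Q on the −x side, so Q = (-43.80, 0.000). Tangency of A1 to LQ means the radius TQ is perpendicular to LQ, so T = Q + (0, 6.7) = (-43.80, 6.700). On A1, Q sits at bearing -90° from T; a 91° counterclockwise sweep puts J at bearing 1°, so J = T + 6.7·(cos 1°, sin 1°) = (-37.10, 6.817). A1 meets JH tangentially, so TJ is at right angles to JH, so JH runs along (−sin 1°, cos 1°); with |JH| = 22.5, H = (-37.49, 29.31). Then |QH| = |H − Q| = 29.98.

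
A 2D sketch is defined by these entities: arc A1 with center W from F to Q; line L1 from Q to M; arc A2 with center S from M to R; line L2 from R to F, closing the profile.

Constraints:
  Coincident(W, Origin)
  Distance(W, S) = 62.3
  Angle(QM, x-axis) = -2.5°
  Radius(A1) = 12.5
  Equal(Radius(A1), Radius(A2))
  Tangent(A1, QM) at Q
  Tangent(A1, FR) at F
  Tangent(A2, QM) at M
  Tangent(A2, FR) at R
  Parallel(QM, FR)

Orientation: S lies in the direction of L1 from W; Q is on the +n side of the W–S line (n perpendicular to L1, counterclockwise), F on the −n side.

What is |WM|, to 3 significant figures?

63.5

The slot axis is L1's direction at -2.5°, so u = (cos -2.5°, sin -2.5°) = (0.999, -0.0436) and n = (−sin -2.5°, cos -2.5°) = (0.0436, 0.999). W is at the origin and S lies 62.3 along u from W, so S = 62.3·u = (62.2, -2.72). Tangency of A1 to both parallel lines with radius 12.5 puts Q and F at W ± 12.5·n: Q = (0.545, 12.5), F = (-0.545, -12.5). Equal radii place M and R the same way about S: M = S + 12.5·n = (62.8, 9.77), R = S − 12.5·n = (61.7, -15.2). Then |WM| = |M − W| = 63.5.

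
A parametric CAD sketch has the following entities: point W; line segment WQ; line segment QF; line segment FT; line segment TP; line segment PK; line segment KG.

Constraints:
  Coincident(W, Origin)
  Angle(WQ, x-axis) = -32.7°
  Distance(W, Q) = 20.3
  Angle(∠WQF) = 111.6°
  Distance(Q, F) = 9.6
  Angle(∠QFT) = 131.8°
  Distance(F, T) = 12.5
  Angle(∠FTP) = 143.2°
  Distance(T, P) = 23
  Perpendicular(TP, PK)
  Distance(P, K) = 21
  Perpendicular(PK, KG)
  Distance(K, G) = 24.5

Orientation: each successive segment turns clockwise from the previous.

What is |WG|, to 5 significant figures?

10.196

W is at the origin; WQ runs at -32.7° with length 20.3, so Q = (17.083, -10.967). ∠WQF = 111.6° gives QF at -101.10° from the x-axis; with |QF| = 9.6, F = (15.234, -20.387). ∠QFT = 131.8° gives FT at -149.30° from the x-axis; with |FT| = 12.5, T = (4.4863, -26.769). ∠FTP = 143.2° gives TP at 173.90° from the x-axis; with |TP| = 23.0, P = (-18.383, -24.325). TP is perpendicular to PK, so PK runs at 83.900°; with |PK| = 21.0, K = (-16.152, -3.4439). PK is perpendicular to KG, so KG runs at -6.1000°; with |KG| = 24.5, G = (8.2094, -6.0474). Then |WG| = |G − W| = 10.196.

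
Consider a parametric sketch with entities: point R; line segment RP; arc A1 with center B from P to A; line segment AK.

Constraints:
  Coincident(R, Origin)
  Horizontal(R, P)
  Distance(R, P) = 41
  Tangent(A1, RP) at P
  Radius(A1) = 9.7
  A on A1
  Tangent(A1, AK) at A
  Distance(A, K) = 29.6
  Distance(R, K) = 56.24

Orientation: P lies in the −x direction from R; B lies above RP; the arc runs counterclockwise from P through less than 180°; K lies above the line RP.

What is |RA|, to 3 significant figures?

33.8

R is at the origin; RP is horizontal with |RP| = 41.0 and P on the −x side, so P = (-41.0, 0.00). Since A1 is tangent to RP there, BP ⟂ RP, so B = P + (0, 9.7) = (-41.0, 9.70). Since BA ⟂ AK (tangency), |BK| = √(9.7² + 29.6²) = 31.1 regardless of where A sits on A1. So K lies on both circle(R, 56.24) and circle(B, 31.1); the above-RP intersection is K = (-38.7, 40.8). A is the foot of the tangent from K: A = (-31.6, 12.0).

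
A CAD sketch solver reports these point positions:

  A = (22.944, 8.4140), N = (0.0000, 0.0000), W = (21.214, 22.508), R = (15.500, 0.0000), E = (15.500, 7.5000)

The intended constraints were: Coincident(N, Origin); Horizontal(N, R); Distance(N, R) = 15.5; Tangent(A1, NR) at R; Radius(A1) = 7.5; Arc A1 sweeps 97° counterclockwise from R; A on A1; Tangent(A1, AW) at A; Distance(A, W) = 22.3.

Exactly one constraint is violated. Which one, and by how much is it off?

Distance(A, W) = 22.3 — off by 8.10.

N = (0.00, 0.00) ✓; N.y = 0.00, R.y = 0.00 ✓; |NR| = 15.50 ✓; ∠(ER, RN) = 90.00° ✓; |ER| = 7.500 ✓; bearing(E→A) − bearing(E→R) = 97.00° ✓; |EA| = 7.500 ✓; ∠(EA, AW) = 90.00° ✓; |AW| = 14.20 ✗.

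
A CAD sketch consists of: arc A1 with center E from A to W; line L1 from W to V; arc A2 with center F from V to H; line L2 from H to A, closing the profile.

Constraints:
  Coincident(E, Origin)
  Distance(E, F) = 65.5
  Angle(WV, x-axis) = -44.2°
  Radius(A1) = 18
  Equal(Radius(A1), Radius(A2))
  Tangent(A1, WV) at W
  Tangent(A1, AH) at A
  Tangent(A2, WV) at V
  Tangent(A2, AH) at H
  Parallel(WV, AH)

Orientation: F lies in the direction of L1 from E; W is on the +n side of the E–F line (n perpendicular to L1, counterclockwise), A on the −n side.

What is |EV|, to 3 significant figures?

67.9

The slot axis is L1's direction at -44.2°, so u = (cos -44.2°, sin -44.2°) = (0.717, -0.697) and n = (−sin -44.2°, cos -44.2°) = (0.697, 0.717). E is at the origin and F lies 65.5 along u from E, so F = 65.5·u = (47.0, -45.7). Tangency of A1 to both parallel lines with radius 18.0 puts W and A at E ± 18.0·n: W = (12.5, 12.9), A = (-12.5, -12.9). Equal radii place V and H the same way about F: V = F + 18.0·n = (59.5, -32.8), H = F − 18.0·n = (34.4, -58.6). Then |EV| = |V − E| = 67.9.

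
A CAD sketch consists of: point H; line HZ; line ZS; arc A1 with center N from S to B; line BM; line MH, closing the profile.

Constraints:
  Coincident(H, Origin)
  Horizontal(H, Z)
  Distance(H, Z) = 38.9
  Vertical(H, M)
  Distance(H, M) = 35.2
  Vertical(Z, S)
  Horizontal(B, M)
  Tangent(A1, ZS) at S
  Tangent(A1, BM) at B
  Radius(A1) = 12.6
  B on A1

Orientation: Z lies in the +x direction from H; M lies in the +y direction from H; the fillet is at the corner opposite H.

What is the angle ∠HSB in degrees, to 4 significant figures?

75.16°

H is at the origin; H and Z share the same y with |HZ| = 38.9 and Z on the +x side, so Z = (38.90, 0.000). HM is vertical with |HM| = 35.2 and M on the +y side, so M = (0.000, 35.20). The virtual corner opposite H is at (38.90, 35.20). Since A1 is tangent to ZS there, NS ⟂ ZS and tangency of A1 to BM means the radius NB is perpendicular to BM, with radius 12.6, so the center N sits 12.6 in from both sides at N = (26.30, 22.60). That places the tangent points at S = (38.90, 22.60) on ZS and B = (26.30, 35.20) on BM. Then cos ∠HSB = SH·SB / (|SH||SB|), giving 75.16°.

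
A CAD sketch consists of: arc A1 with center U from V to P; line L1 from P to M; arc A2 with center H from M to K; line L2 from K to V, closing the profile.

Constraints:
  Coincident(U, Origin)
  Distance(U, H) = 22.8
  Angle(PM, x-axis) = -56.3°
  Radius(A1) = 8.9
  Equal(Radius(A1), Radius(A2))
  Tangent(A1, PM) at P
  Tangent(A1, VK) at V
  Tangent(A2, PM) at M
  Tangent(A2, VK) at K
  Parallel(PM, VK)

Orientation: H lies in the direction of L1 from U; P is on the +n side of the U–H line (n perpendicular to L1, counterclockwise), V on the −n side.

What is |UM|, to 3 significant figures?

24.5

The slot axis is L1's direction at -56.3°, so u = (cos -56.3°, sin -56.3°) = (0.555, -0.832) and n = (−sin -56.3°, cos -56.3°) = (0.832, 0.555). U is at the origin and H lies 22.8 along u from U, so H = 22.8·u = (12.7, -19.0). Tangency of A1 to both parallel lines with radius 8.9 puts P and V at U ± 8.9·n: P = (7.40, 4.94), V = (-7.40, -4.94). Equal radii place M and K the same way about H: M = H + 8.9·n = (20.1, -14.0), K = H − 8.9·n = (5.25, -23.9). Then |UM| = |M − U| = 24.5.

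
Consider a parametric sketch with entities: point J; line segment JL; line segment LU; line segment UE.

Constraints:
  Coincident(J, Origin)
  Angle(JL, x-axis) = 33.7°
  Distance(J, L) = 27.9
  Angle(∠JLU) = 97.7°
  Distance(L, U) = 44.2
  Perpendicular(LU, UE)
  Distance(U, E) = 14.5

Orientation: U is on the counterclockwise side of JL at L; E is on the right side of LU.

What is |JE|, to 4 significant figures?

63.83

J is at the origin; JL runs at 33.7° with length 27.9, so L = 27.9·(cos 33.7°, sin 33.7°) = (23.21, 15.48). ∠JLU = 97.7°, so LU runs at 33.7° + (180° − 97.7°) = 116.0° from the x-axis; with |LU| = 44.2, U = L + 44.2·(cos 116.0°, sin 116.0°) = (3.836, 55.21). The perpendicularity gives UE at right angles to LU; with |UE| = 14.5 on the right of LU, E = U + 14.5·(0.8988, 0.4384) = (16.87, 61.56). Then |JE| = |E − J| = 63.83.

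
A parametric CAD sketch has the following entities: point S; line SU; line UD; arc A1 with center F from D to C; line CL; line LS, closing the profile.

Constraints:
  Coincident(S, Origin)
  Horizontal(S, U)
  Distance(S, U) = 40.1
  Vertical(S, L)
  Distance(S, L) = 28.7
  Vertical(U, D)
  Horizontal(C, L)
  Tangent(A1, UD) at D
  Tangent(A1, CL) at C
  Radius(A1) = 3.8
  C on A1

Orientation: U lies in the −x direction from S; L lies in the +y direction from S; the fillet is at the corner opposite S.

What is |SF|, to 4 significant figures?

44.02

S is at the origin; SU is horizontal with |SU| = 40.1 and U on the −x side, so U = (-40.10, 0.000). S and L share the same x with |SL| = 28.7 and L on the +y side, so L = (0.000, 28.70). The virtual corner opposite S is at (-40.10, 28.70). A1 meets UD tangentially, so FD is at right angles to UD and the tangent condition forces FC to be normal to CL, with radius 3.8, so the center F sits 3.8 in from both sides at F = (-36.30, 24.90). Then |SF| = |F − S| = 44.02.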